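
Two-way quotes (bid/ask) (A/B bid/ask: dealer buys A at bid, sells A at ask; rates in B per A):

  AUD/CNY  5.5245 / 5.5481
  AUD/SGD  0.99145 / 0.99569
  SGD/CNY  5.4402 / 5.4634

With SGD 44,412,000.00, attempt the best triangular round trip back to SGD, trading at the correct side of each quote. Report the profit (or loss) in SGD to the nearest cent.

Best loop SGD → AUD → CNY → SGD:
SGD 44,412,000.00 ÷ 0.99569 (buy AUD at ask) = AUD 44,604,244.29
AUD 44,604,244.29 × 5.5245 (sell AUD at bid) = CNY 246,416,147.60
CNY 246,416,147.60 ÷ 5.4634 (buy SGD at ask) = SGD 45,103,076.40

Net profit: SGD 691,076.40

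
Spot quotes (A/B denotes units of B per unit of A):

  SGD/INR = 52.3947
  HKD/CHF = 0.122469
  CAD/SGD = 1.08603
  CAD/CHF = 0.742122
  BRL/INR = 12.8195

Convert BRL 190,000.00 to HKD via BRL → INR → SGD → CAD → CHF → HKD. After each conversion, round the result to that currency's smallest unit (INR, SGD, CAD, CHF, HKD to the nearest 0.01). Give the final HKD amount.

HKD 259,384.91

BRL 190,000.00 × 12.8195 = INR 2,435,705.00
INR 2,435,705.00 ÷ 52.3947 = SGD 46,487.62
SGD 46,487.62 ÷ 1.08603 = CAD 42,805.10
CAD 42,805.10 × 0.742122 = CHF 31,766.61
CHF 31,766.61 ÷ 0.122469 = HKD 259,384.91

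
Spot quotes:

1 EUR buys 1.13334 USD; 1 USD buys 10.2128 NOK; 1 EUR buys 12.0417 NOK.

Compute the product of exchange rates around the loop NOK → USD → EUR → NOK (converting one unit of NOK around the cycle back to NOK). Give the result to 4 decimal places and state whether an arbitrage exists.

1.0404 (arbitrage exists)

Around NOK → USD → EUR → NOK: 1 ÷ 10.2128 ÷ 1.13334 × 12.0417 = 1.040358
Product > 1; profitable direction is NOK → USD → EUR → NOK.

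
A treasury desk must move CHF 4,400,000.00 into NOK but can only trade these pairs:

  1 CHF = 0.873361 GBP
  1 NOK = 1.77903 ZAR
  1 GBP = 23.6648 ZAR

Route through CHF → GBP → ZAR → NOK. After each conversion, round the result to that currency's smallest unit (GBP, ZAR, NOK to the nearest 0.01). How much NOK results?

NOK 51,117,080.05

CHF 4,400,000.00 × 0.873361 = GBP 3,842,788.40
GBP 3,842,788.40 × 23.6648 = ZAR 90,938,818.93
ZAR 90,938,818.93 ÷ 1.77903 = NOK 51,117,080.05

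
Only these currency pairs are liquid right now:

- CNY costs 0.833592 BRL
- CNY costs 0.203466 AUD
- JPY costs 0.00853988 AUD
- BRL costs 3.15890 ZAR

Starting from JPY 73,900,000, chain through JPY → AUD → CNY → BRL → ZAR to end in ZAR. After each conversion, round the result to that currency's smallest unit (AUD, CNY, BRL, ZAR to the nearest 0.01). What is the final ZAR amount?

JPY 73,900,000 × 0.00853988 = AUD 631,097.13
AUD 631,097.13 ÷ 0.203466 = CNY 3,101,732.62
CNY 3,101,732.62 × 0.833592 = BRL 2,585,579.50
BRL 2,585,579.50 × 3.15890 = ZAR 8,167,587.08

ZAR 8,167,587.08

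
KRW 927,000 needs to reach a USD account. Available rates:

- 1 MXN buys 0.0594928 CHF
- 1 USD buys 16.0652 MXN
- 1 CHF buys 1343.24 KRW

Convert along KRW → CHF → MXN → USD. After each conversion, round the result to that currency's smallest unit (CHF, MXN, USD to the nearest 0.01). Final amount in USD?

USD 722.06

KRW 927,000 ÷ 1343.24 = CHF 690.12
CHF 690.12 ÷ 0.0594928 = MXN 11,600.06
MXN 11,600.06 ÷ 16.0652 = USD 722.06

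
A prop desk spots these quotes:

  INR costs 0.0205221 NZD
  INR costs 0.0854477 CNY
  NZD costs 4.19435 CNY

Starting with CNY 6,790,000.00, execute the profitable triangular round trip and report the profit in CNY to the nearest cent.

Profit: CNY 49,996.26

Profitable loop is CNY → INR → NZD → CNY:
CNY 6,790,000.00 ÷ 0.0854477 = INR 79,463,812.37
INR 79,463,812.37 × 0.0205221 = NZD 1,630,764.30
NZD 1,630,764.30 × 4.19435 = CNY 6,839,996.26
Profit = CNY 6,839,996.26 − CNY 6,790,000.00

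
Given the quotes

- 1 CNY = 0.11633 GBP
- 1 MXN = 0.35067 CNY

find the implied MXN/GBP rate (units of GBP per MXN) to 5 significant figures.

MXN/GBP = 0.040793

1 MXN × 0.35067 = 0.35067 CNY
0.35067 CNY × 0.11633 = 0.0407934 GBP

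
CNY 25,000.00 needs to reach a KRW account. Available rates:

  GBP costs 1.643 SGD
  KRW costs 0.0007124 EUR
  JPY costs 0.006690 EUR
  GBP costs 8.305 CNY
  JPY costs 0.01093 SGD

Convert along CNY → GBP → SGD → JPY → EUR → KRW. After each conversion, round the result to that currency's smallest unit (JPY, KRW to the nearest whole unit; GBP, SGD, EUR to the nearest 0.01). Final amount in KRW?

KRW 4,249,326

CNY 25,000.00 ÷ 8.305 = GBP 3,010.23
GBP 3,010.23 × 1.643 = SGD 4,945.81
SGD 4,945.81 ÷ 0.01093 = JPY 452,499
JPY 452,499 × 0.006690 = EUR 3,027.22
EUR 3,027.22 ÷ 0.0007124 = KRW 4,249,326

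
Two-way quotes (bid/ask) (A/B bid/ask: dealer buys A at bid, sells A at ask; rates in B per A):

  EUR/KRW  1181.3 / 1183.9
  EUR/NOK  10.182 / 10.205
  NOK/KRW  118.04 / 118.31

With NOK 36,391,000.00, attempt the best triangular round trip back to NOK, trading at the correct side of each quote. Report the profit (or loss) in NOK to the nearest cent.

Net profit: NOK 552,774.34

Best loop NOK → KRW → EUR → NOK:
NOK 36,391,000.00 × 118.04 (sell NOK at bid) = KRW 4,295,593,640
KRW 4,295,593,640 ÷ 1183.9 (buy EUR at ask) = EUR 3,628,341.62
EUR 3,628,341.62 × 10.182 (sell EUR at bid) = NOK 36,943,774.34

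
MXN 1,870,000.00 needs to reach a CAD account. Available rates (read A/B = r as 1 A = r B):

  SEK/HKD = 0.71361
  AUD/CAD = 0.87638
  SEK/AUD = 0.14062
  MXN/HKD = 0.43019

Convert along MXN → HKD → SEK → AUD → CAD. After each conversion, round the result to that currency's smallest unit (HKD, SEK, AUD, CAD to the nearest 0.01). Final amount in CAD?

MXN 1,870,000.00 × 0.43019 = HKD 804,455.30
HKD 804,455.30 ÷ 0.71361 = SEK 1,127,303.85
SEK 1,127,303.85 × 0.14062 = AUD 158,521.47
AUD 158,521.47 × 0.87638 = CAD 138,925.05

CAD 138,925.05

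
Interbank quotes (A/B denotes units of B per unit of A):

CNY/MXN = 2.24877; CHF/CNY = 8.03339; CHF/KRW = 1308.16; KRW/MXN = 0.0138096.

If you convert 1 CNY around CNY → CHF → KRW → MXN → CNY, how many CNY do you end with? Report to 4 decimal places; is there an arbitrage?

Around CNY → CHF → KRW → MXN → CNY: 1 ÷ 8.03339 × 1308.16 × 0.0138096 ÷ 2.24877 = 0.999996
Product ≈ 1 (deviation 0.000%, within rounding noise).

1.0000 (no arbitrage)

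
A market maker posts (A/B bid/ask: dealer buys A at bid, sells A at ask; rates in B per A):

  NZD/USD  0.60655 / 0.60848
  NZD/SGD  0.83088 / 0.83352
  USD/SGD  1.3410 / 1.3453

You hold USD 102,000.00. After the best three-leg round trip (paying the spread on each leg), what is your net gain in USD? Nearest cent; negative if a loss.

Net profit: USD 1,531.62

Best loop USD → NZD → SGD → USD:
USD 102,000.00 ÷ 0.60848 (buy NZD at ask) = NZD 167,630.82
NZD 167,630.82 × 0.83088 (sell NZD at bid) = SGD 139,281.09
SGD 139,281.09 ÷ 1.3453 (buy USD at ask) = USD 103,531.62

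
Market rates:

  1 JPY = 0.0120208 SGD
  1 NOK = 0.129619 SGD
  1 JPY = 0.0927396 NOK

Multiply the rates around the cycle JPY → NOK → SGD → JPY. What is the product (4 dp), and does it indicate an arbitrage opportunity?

1.0000 (no arbitrage)

Around JPY → NOK → SGD → JPY: 1 × 0.0927396 × 0.129619 ÷ 0.0120208 = 1.000001
Product ≈ 1 (deviation 0.000%, within rounding noise).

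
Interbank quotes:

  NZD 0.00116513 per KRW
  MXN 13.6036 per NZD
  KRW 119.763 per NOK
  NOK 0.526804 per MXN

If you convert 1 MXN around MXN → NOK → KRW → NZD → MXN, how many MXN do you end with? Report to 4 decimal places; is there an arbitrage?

1.0000 (no arbitrage)

Around MXN → NOK → KRW → NZD → MXN: 1 × 0.526804 × 119.763 × 0.00116513 × 13.6036 = 1.000000
Product ≈ 1 (deviation 0.000%, within rounding noise).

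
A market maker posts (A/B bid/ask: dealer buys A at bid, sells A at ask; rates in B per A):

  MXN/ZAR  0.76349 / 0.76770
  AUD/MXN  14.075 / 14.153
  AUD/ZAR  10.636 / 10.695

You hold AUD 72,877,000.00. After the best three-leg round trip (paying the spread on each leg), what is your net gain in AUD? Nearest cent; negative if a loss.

Net profit: AUD 348,349.68

Best loop AUD → MXN → ZAR → AUD:
AUD 72,877,000.00 × 14.075 (sell AUD at bid) = MXN 1,025,743,775.00
MXN 1,025,743,775.00 × 0.76349 (sell MXN at bid) = ZAR 783,145,114.77
ZAR 783,145,114.77 ÷ 10.695 (buy AUD at ask) = AUD 73,225,349.68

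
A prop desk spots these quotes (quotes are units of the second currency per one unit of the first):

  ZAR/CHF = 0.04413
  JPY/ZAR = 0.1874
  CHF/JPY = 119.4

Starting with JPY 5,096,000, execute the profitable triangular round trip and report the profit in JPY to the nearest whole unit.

Profitable loop is JPY → CHF → ZAR → JPY:
JPY 5,096,000 ÷ 119.4 = CHF 42,680.07
CHF 42,680.07 ÷ 0.04413 = ZAR 967,144.05
ZAR 967,144.05 ÷ 0.1874 = JPY 5,160,854
Profit = JPY 5,160,854 − JPY 5,096,000

Profit: JPY 64,854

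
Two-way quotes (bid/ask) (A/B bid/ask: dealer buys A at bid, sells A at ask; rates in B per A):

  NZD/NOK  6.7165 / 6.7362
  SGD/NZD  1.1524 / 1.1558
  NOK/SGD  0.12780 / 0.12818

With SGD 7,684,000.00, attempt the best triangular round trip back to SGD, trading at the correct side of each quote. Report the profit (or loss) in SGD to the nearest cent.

Net profit: SGD 15,622.37

Best loop SGD → NOK → NZD → SGD:
SGD 7,684,000.00 ÷ 0.12818 (buy NOK at ask) = NOK 59,946,949.60
NOK 59,946,949.60 ÷ 6.7362 (buy NZD at ask) = NZD 8,899,223.54
NZD 8,899,223.54 ÷ 1.1558 (buy SGD at ask) = SGD 7,699,622.37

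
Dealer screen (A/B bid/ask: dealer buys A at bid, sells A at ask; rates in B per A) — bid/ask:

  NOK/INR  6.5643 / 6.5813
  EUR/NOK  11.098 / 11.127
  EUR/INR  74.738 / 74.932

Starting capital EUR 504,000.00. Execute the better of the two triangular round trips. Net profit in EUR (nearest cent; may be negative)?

Net profit: EUR 10,377.82

Best loop EUR → INR → NOK → EUR:
EUR 504,000.00 × 74.738 (sell EUR at bid) = INR 37,667,952.00
INR 37,667,952.00 ÷ 6.5813 (buy NOK at ask) = NOK 5,723,481.99
NOK 5,723,481.99 ÷ 11.127 (buy EUR at ask) = EUR 514,377.82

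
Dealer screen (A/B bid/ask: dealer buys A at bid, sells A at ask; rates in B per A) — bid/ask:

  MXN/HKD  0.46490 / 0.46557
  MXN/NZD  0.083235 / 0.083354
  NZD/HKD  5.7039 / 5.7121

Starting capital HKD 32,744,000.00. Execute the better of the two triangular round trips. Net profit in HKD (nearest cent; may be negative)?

Net profit: HKD 646,631.34

Best loop HKD → MXN → NZD → HKD:
HKD 32,744,000.00 ÷ 0.46557 (buy MXN at ask) = MXN 70,330,992.12
MXN 70,330,992.12 × 0.083235 (sell MXN at bid) = NZD 5,854,000.13
NZD 5,854,000.13 × 5.7039 (sell NZD at bid) = HKD 33,390,631.34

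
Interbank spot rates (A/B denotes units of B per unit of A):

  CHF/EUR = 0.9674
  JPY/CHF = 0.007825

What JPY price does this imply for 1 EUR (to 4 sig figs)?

EUR/JPY = 132.1

1 EUR ÷ 0.9674 = 1.0337 CHF
1.0337 CHF ÷ 0.007825 = 132.102 JPY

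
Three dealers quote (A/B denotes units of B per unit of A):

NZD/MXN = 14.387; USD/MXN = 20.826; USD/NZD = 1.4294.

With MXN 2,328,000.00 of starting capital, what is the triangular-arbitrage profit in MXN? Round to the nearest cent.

Profit: MXN 29,571.21

Profitable loop is MXN → NZD → USD → MXN:
MXN 2,328,000.00 ÷ 14.387 = NZD 161,812.75
NZD 161,812.75 ÷ 1.4294 = USD 113,203.27
USD 113,203.27 × 20.826 = MXN 2,357,571.21
Profit = MXN 2,357,571.21 − MXN 2,328,000.00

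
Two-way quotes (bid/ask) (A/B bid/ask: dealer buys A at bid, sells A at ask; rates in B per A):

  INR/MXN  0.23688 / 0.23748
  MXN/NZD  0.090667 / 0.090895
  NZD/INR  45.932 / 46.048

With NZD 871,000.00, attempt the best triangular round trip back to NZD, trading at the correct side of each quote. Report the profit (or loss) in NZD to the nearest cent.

Best loop NZD → MXN → INR → NZD:
NZD 871,000.00 ÷ 0.090895 (buy MXN at ask) = MXN 9,582,485.29
MXN 9,582,485.29 ÷ 0.23748 (buy INR at ask) = INR 40,350,704.42
INR 40,350,704.42 ÷ 46.048 (buy NZD at ask) = NZD 876,274.85

Net profit: NZD 5,274.85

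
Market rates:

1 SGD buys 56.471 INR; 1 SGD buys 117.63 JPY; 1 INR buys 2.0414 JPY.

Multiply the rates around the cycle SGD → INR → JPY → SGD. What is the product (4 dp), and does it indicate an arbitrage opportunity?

Around SGD → INR → JPY → SGD: 1 × 56.471 × 2.0414 ÷ 117.63 = 0.980021
Product < 1; profitable direction is SGD → JPY → INR → SGD.

0.9800 (arbitrage exists)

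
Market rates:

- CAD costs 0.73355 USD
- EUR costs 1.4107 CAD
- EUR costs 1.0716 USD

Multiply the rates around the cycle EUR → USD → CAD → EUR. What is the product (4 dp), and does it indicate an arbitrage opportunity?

Around EUR → USD → CAD → EUR: 1 × 1.0716 ÷ 0.73355 ÷ 1.4107 = 1.035543
Product > 1; profitable direction is EUR → USD → CAD → EUR.

1.0355 (arbitrage exists)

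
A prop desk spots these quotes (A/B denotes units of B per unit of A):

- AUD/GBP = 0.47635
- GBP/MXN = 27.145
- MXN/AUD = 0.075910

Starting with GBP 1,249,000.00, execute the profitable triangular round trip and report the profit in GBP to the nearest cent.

Profitable loop is GBP → AUD → MXN → GBP:
GBP 1,249,000.00 ÷ 0.47635 = AUD 2,622,021.62
AUD 2,622,021.62 ÷ 0.075910 = MXN 34,541,188.55
MXN 34,541,188.55 ÷ 27.145 = GBP 1,272,469.65
Profit = GBP 1,272,469.65 − GBP 1,249,000.00

Profit: GBP 23,469.65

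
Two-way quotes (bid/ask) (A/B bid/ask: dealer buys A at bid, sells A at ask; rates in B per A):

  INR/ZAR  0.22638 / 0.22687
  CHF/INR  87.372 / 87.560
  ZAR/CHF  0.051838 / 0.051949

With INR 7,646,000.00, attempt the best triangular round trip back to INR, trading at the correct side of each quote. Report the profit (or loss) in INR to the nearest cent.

Best loop INR → ZAR → CHF → INR:
INR 7,646,000.00 × 0.22638 (sell INR at bid) = ZAR 1,730,901.48
ZAR 1,730,901.48 × 0.051838 (sell ZAR at bid) = CHF 89,726.47
CHF 89,726.47 × 87.372 (sell CHF at bid) = INR 7,839,581.22

Net profit: INR 193,581.22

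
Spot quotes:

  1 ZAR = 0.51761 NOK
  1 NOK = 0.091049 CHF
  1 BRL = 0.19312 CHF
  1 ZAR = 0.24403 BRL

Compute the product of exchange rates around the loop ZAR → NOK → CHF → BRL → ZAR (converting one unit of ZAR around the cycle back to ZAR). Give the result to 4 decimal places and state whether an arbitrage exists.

1.0000 (no arbitrage)

Around ZAR → NOK → CHF → BRL → ZAR: 1 × 0.51761 × 0.091049 ÷ 0.19312 ÷ 0.24403 = 1.000017
Product ≈ 1 (deviation 0.002%, within rounding noise).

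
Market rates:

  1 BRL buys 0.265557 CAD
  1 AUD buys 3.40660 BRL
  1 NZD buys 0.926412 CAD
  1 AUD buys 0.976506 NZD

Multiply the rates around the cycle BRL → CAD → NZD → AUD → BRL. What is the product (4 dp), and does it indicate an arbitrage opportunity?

Around BRL → CAD → NZD → AUD → BRL: 1 × 0.265557 ÷ 0.926412 ÷ 0.976506 × 3.40660 = 1.000000
Product ≈ 1 (deviation 0.000%, within rounding noise).

1.0000 (no arbitrage)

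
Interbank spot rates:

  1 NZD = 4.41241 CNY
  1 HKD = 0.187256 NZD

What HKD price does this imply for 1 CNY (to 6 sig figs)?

CNY/HKD = 1.21029

1 CNY ÷ 4.41241 = 0.226634 NZD
0.226634 NZD ÷ 0.187256 = 1.21029 HKD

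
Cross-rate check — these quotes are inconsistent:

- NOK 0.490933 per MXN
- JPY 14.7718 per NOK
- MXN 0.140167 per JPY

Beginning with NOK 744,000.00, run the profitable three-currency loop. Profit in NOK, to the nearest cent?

Profitable loop is NOK → JPY → MXN → NOK:
NOK 744,000.00 × 14.7718 = JPY 10,990,219
JPY 10,990,219 × 0.140167 = MXN 1,540,466.05
MXN 1,540,466.05 × 0.490933 = NOK 756,265.62
Profit = NOK 756,265.62 − NOK 744,000.00

Profit: NOK 12,265.62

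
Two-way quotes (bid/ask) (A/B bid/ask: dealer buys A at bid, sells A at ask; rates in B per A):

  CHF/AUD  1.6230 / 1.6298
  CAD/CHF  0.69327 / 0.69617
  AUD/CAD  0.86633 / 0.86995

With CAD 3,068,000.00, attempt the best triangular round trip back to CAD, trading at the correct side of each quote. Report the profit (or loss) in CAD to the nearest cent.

Best loop CAD → AUD → CHF → CAD:
CAD 3,068,000.00 ÷ 0.86995 (buy AUD at ask) = AUD 3,526,639.46
AUD 3,526,639.46 ÷ 1.6298 (buy CHF at ask) = CHF 2,163,847.99
CHF 2,163,847.99 ÷ 0.69617 (buy CAD at ask) = CAD 3,108,217.81

Net profit: CAD 40,217.81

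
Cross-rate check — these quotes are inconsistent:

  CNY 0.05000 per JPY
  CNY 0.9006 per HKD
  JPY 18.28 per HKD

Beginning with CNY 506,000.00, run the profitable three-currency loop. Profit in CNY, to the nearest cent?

Profit: CNY 7,528.76

Profitable loop is CNY → HKD → JPY → CNY:
CNY 506,000.00 ÷ 0.9006 = HKD 561,847.66
HKD 561,847.66 × 18.28 = JPY 10,270,575
JPY 10,270,575 × 0.05000 = CNY 513,528.76
Profit = CNY 513,528.76 − CNY 506,000.00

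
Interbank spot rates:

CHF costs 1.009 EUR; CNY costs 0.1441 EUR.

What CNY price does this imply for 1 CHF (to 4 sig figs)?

1 CHF × 1.009 = 1.009 EUR
1.009 EUR ÷ 0.1441 = 7.00208 CNY

CHF/CNY = 7.002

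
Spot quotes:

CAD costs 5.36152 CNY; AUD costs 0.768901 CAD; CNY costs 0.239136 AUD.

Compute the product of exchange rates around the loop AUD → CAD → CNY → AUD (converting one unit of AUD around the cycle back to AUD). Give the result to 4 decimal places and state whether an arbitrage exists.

0.9858 (arbitrage exists)

Around AUD → CAD → CNY → AUD: 1 × 0.768901 × 5.36152 × 0.239136 = 0.985833
Product < 1; profitable direction is AUD → CNY → CAD → AUD.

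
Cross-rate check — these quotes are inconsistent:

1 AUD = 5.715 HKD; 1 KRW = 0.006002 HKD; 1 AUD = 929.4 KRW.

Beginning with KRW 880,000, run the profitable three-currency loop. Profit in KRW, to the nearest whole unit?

Profitable loop is KRW → AUD → HKD → KRW:
KRW 880,000 ÷ 929.4 = AUD 946.85
AUD 946.85 × 5.715 = HKD 5,411.23
HKD 5,411.23 ÷ 0.006002 = KRW 901,572
Profit = KRW 901,572 − KRW 880,000

Profit: KRW 21,572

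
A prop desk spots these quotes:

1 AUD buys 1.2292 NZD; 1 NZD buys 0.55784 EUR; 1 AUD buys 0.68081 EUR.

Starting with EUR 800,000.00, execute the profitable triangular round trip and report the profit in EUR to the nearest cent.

Profitable loop is EUR → AUD → NZD → EUR:
EUR 800,000.00 ÷ 0.68081 = AUD 1,175,070.87
AUD 1,175,070.87 × 1.2292 = NZD 1,444,397.12
NZD 1,444,397.12 × 0.55784 = EUR 805,742.49
Profit = EUR 805,742.49 − EUR 800,000.00

Profit: EUR 5,742.49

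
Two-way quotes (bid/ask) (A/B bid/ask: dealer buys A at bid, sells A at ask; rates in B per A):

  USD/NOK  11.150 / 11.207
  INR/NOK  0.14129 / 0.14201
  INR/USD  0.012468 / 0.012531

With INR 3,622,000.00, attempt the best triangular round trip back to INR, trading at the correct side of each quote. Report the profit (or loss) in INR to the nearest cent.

Best loop INR → NOK → USD → INR:
INR 3,622,000.00 × 0.14129 (sell INR at bid) = NOK 511,752.38
NOK 511,752.38 ÷ 11.207 (buy USD at ask) = USD 45,663.64
USD 45,663.64 ÷ 0.012531 (buy INR at ask) = INR 3,644,053.71

Net profit: INR 22,053.71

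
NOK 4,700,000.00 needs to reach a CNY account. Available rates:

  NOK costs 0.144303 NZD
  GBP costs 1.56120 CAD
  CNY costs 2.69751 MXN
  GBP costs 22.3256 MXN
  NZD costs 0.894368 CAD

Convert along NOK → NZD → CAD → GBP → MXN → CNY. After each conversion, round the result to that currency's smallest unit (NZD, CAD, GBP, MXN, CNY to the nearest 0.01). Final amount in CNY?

CNY 3,215,666.53

NOK 4,700,000.00 × 0.144303 = NZD 678,224.10
NZD 678,224.10 × 0.894368 = CAD 606,581.93
CAD 606,581.93 ÷ 1.56120 = GBP 388,535.70
GBP 388,535.70 × 22.3256 = MXN 8,674,292.62
MXN 8,674,292.62 ÷ 2.69751 = CNY 3,215,666.53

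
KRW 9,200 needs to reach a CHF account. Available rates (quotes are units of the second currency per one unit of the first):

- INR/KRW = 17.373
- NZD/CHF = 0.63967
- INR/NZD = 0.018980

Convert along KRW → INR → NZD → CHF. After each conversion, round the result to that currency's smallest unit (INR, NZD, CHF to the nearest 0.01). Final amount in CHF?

CHF 6.43

KRW 9,200 ÷ 17.373 = INR 529.56
INR 529.56 × 0.018980 = NZD 10.05
NZD 10.05 × 0.63967 = CHF 6.43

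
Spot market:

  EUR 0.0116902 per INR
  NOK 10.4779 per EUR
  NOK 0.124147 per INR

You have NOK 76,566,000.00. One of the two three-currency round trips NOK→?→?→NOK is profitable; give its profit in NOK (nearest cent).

Profit: NOK 1,036,550.99

Profitable loop is NOK → EUR → INR → NOK:
NOK 76,566,000.00 ÷ 10.4779 = EUR 7,307,380.30
EUR 7,307,380.30 ÷ 0.0116902 = INR 625,085,994.74
INR 625,085,994.74 × 0.124147 = NOK 77,602,550.99
Profit = NOK 77,602,550.99 − NOK 76,566,000.00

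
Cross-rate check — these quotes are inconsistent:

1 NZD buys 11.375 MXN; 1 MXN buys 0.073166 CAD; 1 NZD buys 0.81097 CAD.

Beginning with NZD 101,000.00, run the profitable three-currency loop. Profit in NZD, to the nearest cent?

Profitable loop is NZD → MXN → CAD → NZD:
NZD 101,000.00 × 11.375 = MXN 1,148,875.00
MXN 1,148,875.00 × 0.073166 = CAD 84,058.59
CAD 84,058.59 ÷ 0.81097 = NZD 103,651.91
Profit = NZD 103,651.91 − NZD 101,000.00

Profit: NZD 2,651.91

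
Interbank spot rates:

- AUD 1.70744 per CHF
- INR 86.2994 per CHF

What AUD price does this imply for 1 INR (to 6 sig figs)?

INR/AUD = 0.0197851

1 INR ÷ 86.2994 = 0.0115876 CHF
0.0115876 CHF × 1.70744 = 0.0197851 AUD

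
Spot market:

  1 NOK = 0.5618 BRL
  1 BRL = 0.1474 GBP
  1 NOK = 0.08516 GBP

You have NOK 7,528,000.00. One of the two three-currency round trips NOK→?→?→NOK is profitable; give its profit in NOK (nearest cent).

Profit: NOK 213,694.78

Profitable loop is NOK → GBP → BRL → NOK:
NOK 7,528,000.00 × 0.08516 = GBP 641,084.48
GBP 641,084.48 ÷ 0.1474 = BRL 4,349,284.12
BRL 4,349,284.12 ÷ 0.5618 = NOK 7,741,694.78
Profit = NOK 7,741,694.78 − NOK 7,528,000.00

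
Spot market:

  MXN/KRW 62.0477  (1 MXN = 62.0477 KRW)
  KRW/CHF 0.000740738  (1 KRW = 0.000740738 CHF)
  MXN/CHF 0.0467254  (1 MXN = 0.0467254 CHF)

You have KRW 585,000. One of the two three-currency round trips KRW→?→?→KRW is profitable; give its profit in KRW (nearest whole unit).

Profitable loop is KRW → MXN → CHF → KRW:
KRW 585,000 ÷ 62.0477 = MXN 9,428.23
MXN 9,428.23 × 0.0467254 = CHF 440.54
CHF 440.54 ÷ 0.000740738 = KRW 594,728
Profit = KRW 594,728 − KRW 585,000

Profit: KRW 9,728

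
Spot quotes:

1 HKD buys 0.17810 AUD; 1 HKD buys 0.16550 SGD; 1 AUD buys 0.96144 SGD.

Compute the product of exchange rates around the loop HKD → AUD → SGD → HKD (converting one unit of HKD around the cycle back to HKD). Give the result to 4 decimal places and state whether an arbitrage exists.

Around HKD → AUD → SGD → HKD: 1 × 0.17810 × 0.96144 ÷ 0.16550 = 1.034637
Product > 1; profitable direction is HKD → AUD → SGD → HKD.

1.0346 (arbitrage exists)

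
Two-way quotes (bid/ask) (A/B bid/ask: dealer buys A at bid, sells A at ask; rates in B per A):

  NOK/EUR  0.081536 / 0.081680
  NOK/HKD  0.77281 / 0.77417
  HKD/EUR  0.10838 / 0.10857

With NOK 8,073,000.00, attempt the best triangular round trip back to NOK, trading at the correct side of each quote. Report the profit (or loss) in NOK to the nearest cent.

Best loop NOK → HKD → EUR → NOK:
NOK 8,073,000.00 × 0.77281 (sell NOK at bid) = HKD 6,238,895.13
HKD 6,238,895.13 × 0.10838 (sell HKD at bid) = EUR 676,171.45
EUR 676,171.45 ÷ 0.081680 (buy NOK at ask) = NOK 8,278,298.90

Net profit: NOK 205,298.90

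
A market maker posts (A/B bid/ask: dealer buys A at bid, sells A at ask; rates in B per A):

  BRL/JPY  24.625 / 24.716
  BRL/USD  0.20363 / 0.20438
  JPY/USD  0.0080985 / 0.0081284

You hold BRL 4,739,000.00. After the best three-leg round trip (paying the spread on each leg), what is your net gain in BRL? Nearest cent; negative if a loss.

Net profit: BRL 64,360.87

Best loop BRL → USD → JPY → BRL:
BRL 4,739,000.00 × 0.20363 (sell BRL at bid) = USD 965,002.57
USD 965,002.57 ÷ 0.0081284 (buy JPY at ask) = JPY 118,719,867
JPY 118,719,867 ÷ 24.716 (buy BRL at ask) = BRL 4,803,360.87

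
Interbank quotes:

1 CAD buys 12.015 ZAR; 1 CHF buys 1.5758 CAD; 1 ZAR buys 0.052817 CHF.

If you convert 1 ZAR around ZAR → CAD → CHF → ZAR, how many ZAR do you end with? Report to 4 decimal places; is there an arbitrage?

1.0000 (no arbitrage)

Around ZAR → CAD → CHF → ZAR: 1 ÷ 12.015 ÷ 1.5758 ÷ 0.052817 = 1.000003
Product ≈ 1 (deviation 0.000%, within rounding noise).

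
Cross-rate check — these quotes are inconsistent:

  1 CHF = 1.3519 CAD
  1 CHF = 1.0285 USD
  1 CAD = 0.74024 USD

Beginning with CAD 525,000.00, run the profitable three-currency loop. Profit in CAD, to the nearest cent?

Profitable loop is CAD → CHF → USD → CAD:
CAD 525,000.00 ÷ 1.3519 = CHF 388,342.33
CHF 388,342.33 × 1.0285 = USD 399,410.09
USD 399,410.09 ÷ 0.74024 = CAD 539,568.37
Profit = CAD 539,568.37 − CAD 525,000.00

Profit: CAD 14,568.37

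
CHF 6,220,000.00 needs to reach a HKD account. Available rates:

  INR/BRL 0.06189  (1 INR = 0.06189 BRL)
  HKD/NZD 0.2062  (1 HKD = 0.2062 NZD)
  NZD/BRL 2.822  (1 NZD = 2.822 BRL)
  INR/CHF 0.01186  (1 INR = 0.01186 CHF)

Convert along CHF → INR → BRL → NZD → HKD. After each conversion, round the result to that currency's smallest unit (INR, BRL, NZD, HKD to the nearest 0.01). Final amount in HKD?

CHF 6,220,000.00 ÷ 0.01186 = INR 524,451,939.29
INR 524,451,939.29 × 0.06189 = BRL 32,458,330.52
BRL 32,458,330.52 ÷ 2.822 = NZD 11,501,888.92
NZD 11,501,888.92 ÷ 0.2062 = HKD 55,780,256.64

HKD 55,780,256.64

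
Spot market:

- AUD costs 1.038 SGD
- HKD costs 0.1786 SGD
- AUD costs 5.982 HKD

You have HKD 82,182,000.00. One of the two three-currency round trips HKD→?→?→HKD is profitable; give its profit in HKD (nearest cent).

Profit: HKD 2,405,699.91

Profitable loop is HKD → SGD → AUD → HKD:
HKD 82,182,000.00 × 0.1786 = SGD 14,677,705.20
SGD 14,677,705.20 ÷ 1.038 = AUD 14,140,371.10
AUD 14,140,371.10 × 5.982 = HKD 84,587,699.91
Profit = HKD 84,587,699.91 − HKD 82,182,000.00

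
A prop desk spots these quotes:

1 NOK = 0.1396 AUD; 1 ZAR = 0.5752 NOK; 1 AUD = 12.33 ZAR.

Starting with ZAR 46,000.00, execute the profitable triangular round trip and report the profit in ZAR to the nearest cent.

Profit: ZAR 461.20

Profitable loop is ZAR → AUD → NOK → ZAR:
ZAR 46,000.00 ÷ 12.33 = AUD 3,730.74
AUD 3,730.74 ÷ 0.1396 = NOK 26,724.48
NOK 26,724.48 ÷ 0.5752 = ZAR 46,461.20
Profit = ZAR 46,461.20 − ZAR 46,000.00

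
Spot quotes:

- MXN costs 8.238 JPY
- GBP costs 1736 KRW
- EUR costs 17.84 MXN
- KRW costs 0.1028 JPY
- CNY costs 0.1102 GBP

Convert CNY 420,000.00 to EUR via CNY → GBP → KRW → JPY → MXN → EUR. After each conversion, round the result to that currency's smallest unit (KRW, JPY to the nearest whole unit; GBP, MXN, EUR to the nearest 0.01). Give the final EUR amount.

CNY 420,000.00 × 0.1102 = GBP 46,284.00
GBP 46,284.00 × 1736 = KRW 80,349,024
KRW 80,349,024 × 0.1028 = JPY 8,259,880
JPY 8,259,880 ÷ 8.238 = MXN 1,002,655.98
MXN 1,002,655.98 ÷ 17.84 = EUR 56,202.69

EUR 56,202.69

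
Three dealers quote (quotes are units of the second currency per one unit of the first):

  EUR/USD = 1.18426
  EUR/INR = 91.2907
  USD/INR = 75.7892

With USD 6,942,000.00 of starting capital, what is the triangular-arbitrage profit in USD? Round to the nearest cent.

Profit: USD 118,846.38

Profitable loop is USD → EUR → INR → USD:
USD 6,942,000.00 ÷ 1.18426 = EUR 5,861,888.44
EUR 5,861,888.44 × 91.2907 = INR 535,135,898.70
INR 535,135,898.70 ÷ 75.7892 = USD 7,060,846.38
Profit = USD 7,060,846.38 − USD 6,942,000.00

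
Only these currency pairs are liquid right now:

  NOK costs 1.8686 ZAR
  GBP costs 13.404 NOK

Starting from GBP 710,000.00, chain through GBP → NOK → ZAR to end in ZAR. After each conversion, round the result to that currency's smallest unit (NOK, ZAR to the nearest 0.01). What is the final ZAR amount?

GBP 710,000.00 × 13.404 = NOK 9,516,840.00
NOK 9,516,840.00 × 1.8686 = ZAR 17,783,167.22

ZAR 17,783,167.22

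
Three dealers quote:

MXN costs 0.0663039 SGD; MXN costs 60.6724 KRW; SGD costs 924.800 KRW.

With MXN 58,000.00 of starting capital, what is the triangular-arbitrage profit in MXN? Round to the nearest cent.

Profitable loop is MXN → SGD → KRW → MXN:
MXN 58,000.00 × 0.0663039 = SGD 3,845.63
SGD 3,845.63 × 924.800 = KRW 3,556,435
KRW 3,556,435 ÷ 60.6724 = MXN 58,617.02
Profit = MXN 58,617.02 − MXN 58,000.00

Profit: MXN 617.02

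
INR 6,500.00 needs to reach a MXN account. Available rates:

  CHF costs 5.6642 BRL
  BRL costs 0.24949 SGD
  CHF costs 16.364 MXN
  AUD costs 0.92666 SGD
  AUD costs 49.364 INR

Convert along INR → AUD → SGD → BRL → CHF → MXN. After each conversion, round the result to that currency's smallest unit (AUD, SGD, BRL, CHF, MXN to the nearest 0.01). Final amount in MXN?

INR 6,500.00 ÷ 49.364 = AUD 131.67
AUD 131.67 × 0.92666 = SGD 122.01
SGD 122.01 ÷ 0.24949 = BRL 489.04
BRL 489.04 ÷ 5.6642 = CHF 86.34
CHF 86.34 × 16.364 = MXN 1,412.87

MXN 1,412.87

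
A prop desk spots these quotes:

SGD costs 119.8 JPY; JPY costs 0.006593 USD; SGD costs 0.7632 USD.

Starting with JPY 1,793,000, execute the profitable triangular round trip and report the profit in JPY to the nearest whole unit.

Profit: JPY 62,589

Profitable loop is JPY → USD → SGD → JPY:
JPY 1,793,000 × 0.006593 = USD 11,821.25
USD 11,821.25 ÷ 0.7632 = SGD 15,489.06
SGD 15,489.06 × 119.8 = JPY 1,855,589
Profit = JPY 1,855,589 − JPY 1,793,000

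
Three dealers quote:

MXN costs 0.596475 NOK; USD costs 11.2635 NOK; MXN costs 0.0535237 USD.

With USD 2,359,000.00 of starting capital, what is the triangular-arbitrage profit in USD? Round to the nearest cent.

Profit: USD 25,268.64

Profitable loop is USD → NOK → MXN → USD:
USD 2,359,000.00 × 11.2635 = NOK 26,570,596.50
NOK 26,570,596.50 ÷ 0.596475 = MXN 44,546,035.46
MXN 44,546,035.46 × 0.0535237 = USD 2,384,268.64
Profit = USD 2,384,268.64 − USD 2,359,000.00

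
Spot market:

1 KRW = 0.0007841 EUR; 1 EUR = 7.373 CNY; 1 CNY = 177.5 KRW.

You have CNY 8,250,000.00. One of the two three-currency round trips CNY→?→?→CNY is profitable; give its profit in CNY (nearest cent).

Profitable loop is CNY → KRW → EUR → CNY:
CNY 8,250,000.00 × 177.5 = KRW 1,464,375,000
KRW 1,464,375,000 × 0.0007841 = EUR 1,148,216.44
EUR 1,148,216.44 × 7.373 = CNY 8,465,799.79
Profit = CNY 8,465,799.79 − CNY 8,250,000.00

Profit: CNY 215,799.79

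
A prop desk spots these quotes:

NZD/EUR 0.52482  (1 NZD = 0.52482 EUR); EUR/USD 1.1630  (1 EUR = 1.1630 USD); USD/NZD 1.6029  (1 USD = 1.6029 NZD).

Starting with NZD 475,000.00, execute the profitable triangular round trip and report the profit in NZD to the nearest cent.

Profitable loop is NZD → USD → EUR → NZD:
NZD 475,000.00 ÷ 1.6029 = USD 296,337.89
USD 296,337.89 ÷ 1.1630 = EUR 254,804.72
EUR 254,804.72 ÷ 0.52482 = NZD 485,508.78
Profit = NZD 485,508.78 − NZD 475,000.00

Profit: NZD 10,508.78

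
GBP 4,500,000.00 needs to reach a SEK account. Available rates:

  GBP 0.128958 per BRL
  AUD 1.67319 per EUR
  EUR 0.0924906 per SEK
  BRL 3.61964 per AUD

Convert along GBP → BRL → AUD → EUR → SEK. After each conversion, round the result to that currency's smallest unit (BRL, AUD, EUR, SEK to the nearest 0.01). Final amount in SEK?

SEK 62,295,401.48

GBP 4,500,000.00 ÷ 0.128958 = BRL 34,895,082.12
BRL 34,895,082.12 ÷ 3.61964 = AUD 9,640,484.17
AUD 9,640,484.17 ÷ 1.67319 = EUR 5,761,739.06
EUR 5,761,739.06 ÷ 0.0924906 = SEK 62,295,401.48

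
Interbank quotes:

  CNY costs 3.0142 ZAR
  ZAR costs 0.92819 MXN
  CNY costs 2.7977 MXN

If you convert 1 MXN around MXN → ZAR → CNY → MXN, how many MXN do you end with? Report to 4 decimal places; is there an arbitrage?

1.0000 (no arbitrage)

Around MXN → ZAR → CNY → MXN: 1 ÷ 0.92819 ÷ 3.0142 × 2.7977 = 0.999982
Product ≈ 1 (deviation 0.002%, within rounding noise).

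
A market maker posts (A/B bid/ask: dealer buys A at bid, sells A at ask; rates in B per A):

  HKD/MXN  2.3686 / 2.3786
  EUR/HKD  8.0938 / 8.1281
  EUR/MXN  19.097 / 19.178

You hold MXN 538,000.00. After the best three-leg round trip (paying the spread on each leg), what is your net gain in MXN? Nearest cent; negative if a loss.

Best loop MXN → EUR → HKD → MXN:
MXN 538,000.00 ÷ 19.178 (buy EUR at ask) = EUR 28,052.98
EUR 28,052.98 × 8.0938 (sell EUR at bid) = HKD 227,055.19
HKD 227,055.19 × 2.3686 (sell HKD at bid) = MXN 537,802.92

Net result: MXN -197.08 (no profitable arbitrage after spreads)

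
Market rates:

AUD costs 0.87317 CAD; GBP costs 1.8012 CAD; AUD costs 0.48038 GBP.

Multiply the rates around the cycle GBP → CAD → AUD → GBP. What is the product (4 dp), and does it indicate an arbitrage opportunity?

Around GBP → CAD → AUD → GBP: 1 × 1.8012 ÷ 0.87317 × 0.48038 = 0.990942
Product < 1; profitable direction is GBP → AUD → CAD → GBP.

0.9909 (arbitrage exists)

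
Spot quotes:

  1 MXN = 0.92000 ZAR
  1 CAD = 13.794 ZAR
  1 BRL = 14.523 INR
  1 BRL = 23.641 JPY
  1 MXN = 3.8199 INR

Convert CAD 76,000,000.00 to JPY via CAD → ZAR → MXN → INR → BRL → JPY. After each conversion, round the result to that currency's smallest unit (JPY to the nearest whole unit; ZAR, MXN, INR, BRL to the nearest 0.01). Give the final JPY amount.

JPY 7,085,613,939

CAD 76,000,000.00 × 13.794 = ZAR 1,048,344,000.00
ZAR 1,048,344,000.00 ÷ 0.92000 = MXN 1,139,504,347.83
MXN 1,139,504,347.83 × 3.8199 = INR 4,352,792,658.28
INR 4,352,792,658.28 ÷ 14.523 = BRL 299,717,183.66
BRL 299,717,183.66 × 23.641 = JPY 7,085,613,939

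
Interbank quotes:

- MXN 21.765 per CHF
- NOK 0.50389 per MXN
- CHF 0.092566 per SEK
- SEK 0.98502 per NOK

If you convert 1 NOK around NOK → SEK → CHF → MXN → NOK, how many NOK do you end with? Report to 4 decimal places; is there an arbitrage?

1.0000 (no arbitrage)

Around NOK → SEK → CHF → MXN → NOK: 1 × 0.98502 × 0.092566 × 21.765 × 0.50389 = 0.999979
Product ≈ 1 (deviation 0.002%, within rounding noise).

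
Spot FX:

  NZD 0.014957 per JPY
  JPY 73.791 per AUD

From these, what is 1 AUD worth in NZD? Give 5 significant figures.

1 AUD × 73.791 = 73.791 JPY
73.791 JPY × 0.014957 = 1.10369 NZD

AUD/NZD = 1.1037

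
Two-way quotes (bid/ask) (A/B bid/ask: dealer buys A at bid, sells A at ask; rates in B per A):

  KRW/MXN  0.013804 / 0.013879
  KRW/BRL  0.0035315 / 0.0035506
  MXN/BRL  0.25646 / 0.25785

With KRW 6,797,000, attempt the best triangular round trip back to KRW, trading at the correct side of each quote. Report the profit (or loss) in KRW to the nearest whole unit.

Net result: KRW -19,959 (no profitable arbitrage after spreads)

Best loop KRW → MXN → BRL → KRW:
KRW 6,797,000 × 0.013804 (sell KRW at bid) = MXN 93,825.79
MXN 93,825.79 × 0.25646 (sell MXN at bid) = BRL 24,062.56
BRL 24,062.56 ÷ 0.0035506 (buy KRW at ask) = KRW 6,777,041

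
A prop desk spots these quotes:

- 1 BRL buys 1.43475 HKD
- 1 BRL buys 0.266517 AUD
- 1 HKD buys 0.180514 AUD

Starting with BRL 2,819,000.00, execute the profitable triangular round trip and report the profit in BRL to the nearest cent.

Profit: BRL 81,900.74

Profitable loop is BRL → AUD → HKD → BRL:
BRL 2,819,000.00 × 0.266517 = AUD 751,311.42
AUD 751,311.42 ÷ 0.180514 = HKD 4,162,067.34
HKD 4,162,067.34 ÷ 1.43475 = BRL 2,900,900.74
Profit = BRL 2,900,900.74 − BRL 2,819,000.00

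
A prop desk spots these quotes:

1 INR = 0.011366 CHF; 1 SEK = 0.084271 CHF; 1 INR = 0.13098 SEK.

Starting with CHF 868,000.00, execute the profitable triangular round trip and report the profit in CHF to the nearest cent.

Profit: CHF 25,808.01

Profitable loop is CHF → SEK → INR → CHF:
CHF 868,000.00 ÷ 0.084271 = SEK 10,300,103.24
SEK 10,300,103.24 ÷ 0.13098 = INR 78,638,748.19
INR 78,638,748.19 × 0.011366 = CHF 893,808.01
Profit = CHF 893,808.01 − CHF 868,000.00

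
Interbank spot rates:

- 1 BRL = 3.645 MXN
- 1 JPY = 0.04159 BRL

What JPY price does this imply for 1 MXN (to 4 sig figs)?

1 MXN ÷ 3.645 = 0.274348 BRL
0.274348 BRL ÷ 0.04159 = 6.5965 JPY

MXN/JPY = 6.596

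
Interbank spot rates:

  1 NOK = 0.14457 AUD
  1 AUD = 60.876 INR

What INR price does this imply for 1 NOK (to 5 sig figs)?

1 NOK × 0.14457 = 0.14457 AUD
0.14457 AUD × 60.876 = 8.80084 INR

NOK/INR = 8.8008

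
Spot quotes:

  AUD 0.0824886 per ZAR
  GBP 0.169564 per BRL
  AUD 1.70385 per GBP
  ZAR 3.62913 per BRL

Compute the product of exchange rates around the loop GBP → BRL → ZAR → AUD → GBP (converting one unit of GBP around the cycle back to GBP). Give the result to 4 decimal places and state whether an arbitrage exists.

1.0362 (arbitrage exists)

Around GBP → BRL → ZAR → AUD → GBP: 1 ÷ 0.169564 × 3.62913 × 0.0824886 ÷ 1.70385 = 1.036171
Product > 1; profitable direction is GBP → BRL → ZAR → AUD → GBP.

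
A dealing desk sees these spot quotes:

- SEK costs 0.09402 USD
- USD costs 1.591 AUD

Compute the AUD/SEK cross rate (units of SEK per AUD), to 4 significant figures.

1 AUD ÷ 1.591 = 0.628536 USD
0.628536 USD ÷ 0.09402 = 6.68513 SEK

AUD/SEK = 6.685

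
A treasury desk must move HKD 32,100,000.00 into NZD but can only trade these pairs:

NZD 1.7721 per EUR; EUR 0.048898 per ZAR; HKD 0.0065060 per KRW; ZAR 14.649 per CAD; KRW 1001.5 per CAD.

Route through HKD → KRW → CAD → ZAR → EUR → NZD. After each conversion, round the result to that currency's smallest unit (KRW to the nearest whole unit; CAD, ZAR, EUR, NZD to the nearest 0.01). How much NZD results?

HKD 32,100,000.00 ÷ 0.0065060 = KRW 4,933,907,163
KRW 4,933,907,163 ÷ 1001.5 = CAD 4,926,517.39
CAD 4,926,517.39 × 14.649 = ZAR 72,168,553.25
ZAR 72,168,553.25 × 0.048898 = EUR 3,528,897.92
EUR 3,528,897.92 × 1.7721 = NZD 6,253,560.00

NZD 6,253,560.00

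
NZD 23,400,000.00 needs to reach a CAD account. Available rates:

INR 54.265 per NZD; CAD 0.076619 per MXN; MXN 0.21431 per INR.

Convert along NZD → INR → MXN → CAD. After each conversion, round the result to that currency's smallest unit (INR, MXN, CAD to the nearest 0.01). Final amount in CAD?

CAD 20,850,409.10

NZD 23,400,000.00 × 54.265 = INR 1,269,801,000.00
INR 1,269,801,000.00 × 0.21431 = MXN 272,131,052.31
MXN 272,131,052.31 × 0.076619 = CAD 20,850,409.10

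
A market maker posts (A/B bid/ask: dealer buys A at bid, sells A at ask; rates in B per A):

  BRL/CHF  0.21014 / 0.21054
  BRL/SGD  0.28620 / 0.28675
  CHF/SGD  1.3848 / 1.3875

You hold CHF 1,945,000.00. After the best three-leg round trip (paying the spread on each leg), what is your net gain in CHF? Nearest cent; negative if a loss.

Best loop CHF → SGD → BRL → CHF:
CHF 1,945,000.00 × 1.3848 (sell CHF at bid) = SGD 2,693,436.00
SGD 2,693,436.00 ÷ 0.28675 (buy BRL at ask) = BRL 9,392,976.46
BRL 9,392,976.46 × 0.21014 (sell BRL at bid) = CHF 1,973,840.07

Net profit: CHF 28,840.07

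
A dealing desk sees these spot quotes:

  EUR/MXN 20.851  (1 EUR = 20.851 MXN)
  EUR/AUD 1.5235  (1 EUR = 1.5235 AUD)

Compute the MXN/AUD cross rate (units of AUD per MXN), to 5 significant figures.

1 MXN ÷ 20.851 = 0.0479593 EUR
0.0479593 EUR × 1.5235 = 0.073066 AUD

MXN/AUD = 0.073066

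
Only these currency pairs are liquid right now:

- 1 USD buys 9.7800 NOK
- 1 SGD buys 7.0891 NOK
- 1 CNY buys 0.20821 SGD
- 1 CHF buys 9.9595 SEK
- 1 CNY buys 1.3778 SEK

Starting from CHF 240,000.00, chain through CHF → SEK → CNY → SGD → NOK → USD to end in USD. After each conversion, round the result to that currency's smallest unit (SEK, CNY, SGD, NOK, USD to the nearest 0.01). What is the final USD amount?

CHF 240,000.00 × 9.9595 = SEK 2,390,280.00
SEK 2,390,280.00 ÷ 1.3778 = CNY 1,734,852.66
CNY 1,734,852.66 × 0.20821 = SGD 361,213.67
SGD 361,213.67 × 7.0891 = NOK 2,560,679.83
NOK 2,560,679.83 ÷ 9.7800 = USD 261,828.20

USD 261,828.20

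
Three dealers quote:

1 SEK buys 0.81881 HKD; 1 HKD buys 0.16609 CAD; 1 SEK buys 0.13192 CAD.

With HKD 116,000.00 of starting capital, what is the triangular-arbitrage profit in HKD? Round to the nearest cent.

Profitable loop is HKD → CAD → SEK → HKD:
HKD 116,000.00 × 0.16609 = CAD 19,266.44
CAD 19,266.44 ÷ 0.13192 = SEK 146,046.39
SEK 146,046.39 × 0.81881 = HKD 119,584.25
Profit = HKD 119,584.25 − HKD 116,000.00

Profit: HKD 3,584.25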